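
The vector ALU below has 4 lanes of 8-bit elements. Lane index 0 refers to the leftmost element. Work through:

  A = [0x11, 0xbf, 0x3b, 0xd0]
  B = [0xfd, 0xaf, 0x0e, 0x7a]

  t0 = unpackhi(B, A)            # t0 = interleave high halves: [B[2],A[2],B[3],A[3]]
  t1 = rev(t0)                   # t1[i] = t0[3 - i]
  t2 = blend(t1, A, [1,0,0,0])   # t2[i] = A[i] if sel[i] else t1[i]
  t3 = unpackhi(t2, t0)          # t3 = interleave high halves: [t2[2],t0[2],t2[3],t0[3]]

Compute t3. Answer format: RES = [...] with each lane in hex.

t0 = [0x0e, 0x3b, 0x7a, 0xd0]
t1 = [0xd0, 0x7a, 0x3b, 0x0e]
t2 = [0x11, 0x7a, 0x3b, 0x0e]
t3 = [0x3b, 0x7a, 0x0e, 0xd0]

RES = [0x3b, 0x7a, 0x0e, 0xd0]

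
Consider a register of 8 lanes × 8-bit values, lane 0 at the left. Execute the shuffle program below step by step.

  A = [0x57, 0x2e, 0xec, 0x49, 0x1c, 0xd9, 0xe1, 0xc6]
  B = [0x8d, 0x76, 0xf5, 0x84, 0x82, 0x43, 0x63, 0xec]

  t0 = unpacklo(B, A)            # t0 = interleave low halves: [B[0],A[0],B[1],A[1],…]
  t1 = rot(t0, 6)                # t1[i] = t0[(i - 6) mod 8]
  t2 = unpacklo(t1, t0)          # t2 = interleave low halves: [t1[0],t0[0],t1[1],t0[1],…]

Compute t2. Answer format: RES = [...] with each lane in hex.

  t0: 8d 57 76 2e f5 ec 84 49
  t1: 76 2e f5 ec 84 49 8d 57
  t2: 76 8d 2e 57 f5 76 ec 2e

RES = [0x76, 0x8d, 0x2e, 0x57, 0xf5, 0x76, 0xec, 0x2e]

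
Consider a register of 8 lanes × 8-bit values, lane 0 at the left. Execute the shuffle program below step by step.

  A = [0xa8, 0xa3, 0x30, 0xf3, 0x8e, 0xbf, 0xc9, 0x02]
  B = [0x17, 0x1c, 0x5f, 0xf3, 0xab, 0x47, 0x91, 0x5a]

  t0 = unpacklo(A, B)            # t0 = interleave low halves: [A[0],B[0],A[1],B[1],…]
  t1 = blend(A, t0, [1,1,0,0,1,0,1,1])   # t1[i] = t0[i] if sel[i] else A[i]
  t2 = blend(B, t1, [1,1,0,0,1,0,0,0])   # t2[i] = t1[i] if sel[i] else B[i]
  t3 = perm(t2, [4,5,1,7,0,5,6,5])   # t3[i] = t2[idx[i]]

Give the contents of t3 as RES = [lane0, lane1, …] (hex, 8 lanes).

→ t0 |a8|17|a3|1c|30|5f|f3|f3|
→ t1 |a8|17|30|f3|30|bf|f3|f3|
→ t2 |a8|17|5f|f3|30|47|91|5a|
→ t3 |30|47|17|5a|a8|47|91|47|

RES = [ 0x30  0x47  0x17  0x5a  0xa8  0x47  0x91  0x47 ]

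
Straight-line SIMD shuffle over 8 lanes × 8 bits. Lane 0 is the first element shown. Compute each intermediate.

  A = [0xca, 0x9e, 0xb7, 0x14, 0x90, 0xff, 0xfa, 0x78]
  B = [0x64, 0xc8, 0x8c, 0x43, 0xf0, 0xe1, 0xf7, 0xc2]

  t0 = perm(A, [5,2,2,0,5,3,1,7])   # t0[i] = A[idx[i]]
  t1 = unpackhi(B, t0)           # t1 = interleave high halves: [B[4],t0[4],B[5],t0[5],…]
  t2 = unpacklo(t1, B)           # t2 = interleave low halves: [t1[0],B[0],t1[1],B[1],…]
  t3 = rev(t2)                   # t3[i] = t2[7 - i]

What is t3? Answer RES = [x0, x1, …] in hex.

t0 = [0xff, 0xb7, 0xb7, 0xca, 0xff, 0x14, 0x9e, 0x78]
t1 = [0xf0, 0xff, 0xe1, 0x14, 0xf7, 0x9e, 0xc2, 0x78]
t2 = [0xf0, 0x64, 0xff, 0xc8, 0xe1, 0x8c, 0x14, 0x43]
t3 = [0x43, 0x14, 0x8c, 0xe1, 0xc8, 0xff, 0x64, 0xf0]

RES = [0x43, 0x14, 0x8c, 0xe1, 0xc8, 0xff, 0x64, 0xf0]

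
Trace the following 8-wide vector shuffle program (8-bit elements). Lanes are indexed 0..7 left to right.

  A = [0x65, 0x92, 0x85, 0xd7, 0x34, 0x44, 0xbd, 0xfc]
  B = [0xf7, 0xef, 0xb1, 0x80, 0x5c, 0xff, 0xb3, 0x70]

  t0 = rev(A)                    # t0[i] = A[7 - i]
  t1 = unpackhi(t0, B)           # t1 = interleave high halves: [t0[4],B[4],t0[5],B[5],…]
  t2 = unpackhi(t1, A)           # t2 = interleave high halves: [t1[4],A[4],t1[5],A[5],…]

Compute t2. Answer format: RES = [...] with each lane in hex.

  t0: fc bd 44 34 d7 85 92 65
  t1: d7 5c 85 ff 92 b3 65 70
  t2: 92 34 b3 44 65 bd 70 fc

RES = [ 0x92  0x34  0xb3  0x44  0x65  0xbd  0x70  0xfc ]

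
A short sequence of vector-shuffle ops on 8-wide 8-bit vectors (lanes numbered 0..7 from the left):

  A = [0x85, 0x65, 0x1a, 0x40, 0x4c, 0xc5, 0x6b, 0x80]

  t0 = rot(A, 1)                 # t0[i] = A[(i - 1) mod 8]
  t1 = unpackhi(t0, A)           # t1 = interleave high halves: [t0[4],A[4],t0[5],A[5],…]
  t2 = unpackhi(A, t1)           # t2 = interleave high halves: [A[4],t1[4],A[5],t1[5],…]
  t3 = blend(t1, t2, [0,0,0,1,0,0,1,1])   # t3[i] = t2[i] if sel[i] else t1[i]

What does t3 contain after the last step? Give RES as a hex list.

  t0: 80 85 65 1a 40 4c c5 6b
  t1: 40 4c 4c c5 c5 6b 6b 80
  t2: 4c c5 c5 6b 6b 6b 80 80
  t3: 40 4c 4c 6b c5 6b 80 80

RES = [ 0x40  0x4c  0x4c  0x6b  0xc5  0x6b  0x80  0x80 ]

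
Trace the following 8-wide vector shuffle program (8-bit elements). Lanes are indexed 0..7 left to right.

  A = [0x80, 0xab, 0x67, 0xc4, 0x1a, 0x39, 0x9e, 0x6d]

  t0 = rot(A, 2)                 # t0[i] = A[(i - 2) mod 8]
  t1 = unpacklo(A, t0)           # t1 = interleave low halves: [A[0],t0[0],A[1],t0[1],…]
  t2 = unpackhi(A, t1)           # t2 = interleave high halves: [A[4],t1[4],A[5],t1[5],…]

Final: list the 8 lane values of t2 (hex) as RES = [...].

RES = [ 0x1a  0x67  0x39  0x80  0x9e  0xc4  0x6d  0xab ]

  t0: 9e 6d 80 ab 67 c4 1a 39
  t1: 80 9e ab 6d 67 80 c4 ab
  t2: 1a 67 39 80 9e c4 6d ab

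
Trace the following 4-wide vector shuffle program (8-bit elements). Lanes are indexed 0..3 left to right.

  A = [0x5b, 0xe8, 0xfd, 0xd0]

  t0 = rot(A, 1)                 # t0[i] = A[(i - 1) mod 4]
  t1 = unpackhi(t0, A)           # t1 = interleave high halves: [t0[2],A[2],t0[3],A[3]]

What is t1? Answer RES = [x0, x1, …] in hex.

RES = [ 0xe8  0xfd  0xfd  0xd0 ]

  t0: d0 5b e8 fd
  t1: e8 fd fd d0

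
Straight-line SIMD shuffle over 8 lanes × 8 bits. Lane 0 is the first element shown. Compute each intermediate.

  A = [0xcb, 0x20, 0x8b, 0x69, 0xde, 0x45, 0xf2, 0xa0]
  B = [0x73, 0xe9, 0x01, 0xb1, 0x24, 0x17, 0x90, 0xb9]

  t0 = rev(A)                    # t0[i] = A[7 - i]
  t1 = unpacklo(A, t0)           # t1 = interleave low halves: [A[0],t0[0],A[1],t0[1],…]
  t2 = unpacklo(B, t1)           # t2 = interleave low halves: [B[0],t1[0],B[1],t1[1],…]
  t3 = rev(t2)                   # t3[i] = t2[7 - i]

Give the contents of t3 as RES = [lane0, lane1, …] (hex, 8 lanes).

RES = [0xf2, 0xb1, 0x20, 0x01, 0xa0, 0xe9, 0xcb, 0x73]

t0 = [0xa0, 0xf2, 0x45, 0xde, 0x69, 0x8b, 0x20, 0xcb]
t1 = [0xcb, 0xa0, 0x20, 0xf2, 0x8b, 0x45, 0x69, 0xde]
t2 = [0x73, 0xcb, 0xe9, 0xa0, 0x01, 0x20, 0xb1, 0xf2]
t3 = [0xf2, 0xb1, 0x20, 0x01, 0xa0, 0xe9, 0xcb, 0x73]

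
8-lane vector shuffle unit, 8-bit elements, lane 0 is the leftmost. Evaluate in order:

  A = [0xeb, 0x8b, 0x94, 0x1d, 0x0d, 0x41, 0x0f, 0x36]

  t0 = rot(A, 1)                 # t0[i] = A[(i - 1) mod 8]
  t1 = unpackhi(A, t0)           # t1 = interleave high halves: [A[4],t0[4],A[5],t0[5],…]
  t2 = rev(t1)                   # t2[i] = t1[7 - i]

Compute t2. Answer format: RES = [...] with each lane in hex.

t0 = [0x36, 0xeb, 0x8b, 0x94, 0x1d, 0x0d, 0x41, 0x0f]
t1 = [0x0d, 0x1d, 0x41, 0x0d, 0x0f, 0x41, 0x36, 0x0f]
t2 = [0x0f, 0x36, 0x41, 0x0f, 0x0d, 0x41, 0x1d, 0x0d]

RES = [0x0f, 0x36, 0x41, 0x0f, 0x0d, 0x41, 0x1d, 0x0d]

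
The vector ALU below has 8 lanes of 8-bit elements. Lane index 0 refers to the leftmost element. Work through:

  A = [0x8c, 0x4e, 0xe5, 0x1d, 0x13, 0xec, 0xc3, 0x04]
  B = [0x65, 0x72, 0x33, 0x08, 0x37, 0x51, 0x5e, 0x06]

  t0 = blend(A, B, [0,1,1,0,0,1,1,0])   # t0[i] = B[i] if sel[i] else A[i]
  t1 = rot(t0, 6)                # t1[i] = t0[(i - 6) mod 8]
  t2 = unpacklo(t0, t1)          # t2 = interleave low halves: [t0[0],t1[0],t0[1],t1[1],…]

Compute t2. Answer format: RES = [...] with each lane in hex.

t0 = [0x8c, 0x72, 0x33, 0x1d, 0x13, 0x51, 0x5e, 0x04]
t1 = [0x33, 0x1d, 0x13, 0x51, 0x5e, 0x04, 0x8c, 0x72]
t2 = [0x8c, 0x33, 0x72, 0x1d, 0x33, 0x13, 0x1d, 0x51]

RES = [0x8c, 0x33, 0x72, 0x1d, 0x33, 0x13, 0x1d, 0x51]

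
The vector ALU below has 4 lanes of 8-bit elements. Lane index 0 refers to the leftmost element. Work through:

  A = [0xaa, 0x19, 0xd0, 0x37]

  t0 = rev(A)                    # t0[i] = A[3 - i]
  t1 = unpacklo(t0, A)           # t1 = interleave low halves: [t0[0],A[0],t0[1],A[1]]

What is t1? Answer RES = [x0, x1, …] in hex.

RES = [0x37, 0xaa, 0xd0, 0x19]

→ t0 |37|d0|19|aa|
→ t1 |37|aa|d0|19|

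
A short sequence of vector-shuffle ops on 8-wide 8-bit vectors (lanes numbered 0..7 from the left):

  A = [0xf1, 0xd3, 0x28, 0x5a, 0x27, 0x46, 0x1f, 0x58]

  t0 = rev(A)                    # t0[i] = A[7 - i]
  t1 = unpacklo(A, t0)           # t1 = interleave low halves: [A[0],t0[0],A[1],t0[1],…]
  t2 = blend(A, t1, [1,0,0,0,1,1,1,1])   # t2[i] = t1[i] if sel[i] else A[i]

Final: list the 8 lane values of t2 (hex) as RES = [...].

RES = [ 0xf1  0xd3  0x28  0x5a  0x28  0x46  0x5a  0x27 ]

t0 = [0x58, 0x1f, 0x46, 0x27, 0x5a, 0x28, 0xd3, 0xf1]
t1 = [0xf1, 0x58, 0xd3, 0x1f, 0x28, 0x46, 0x5a, 0x27]
t2 = [0xf1, 0xd3, 0x28, 0x5a, 0x28, 0x46, 0x5a, 0x27]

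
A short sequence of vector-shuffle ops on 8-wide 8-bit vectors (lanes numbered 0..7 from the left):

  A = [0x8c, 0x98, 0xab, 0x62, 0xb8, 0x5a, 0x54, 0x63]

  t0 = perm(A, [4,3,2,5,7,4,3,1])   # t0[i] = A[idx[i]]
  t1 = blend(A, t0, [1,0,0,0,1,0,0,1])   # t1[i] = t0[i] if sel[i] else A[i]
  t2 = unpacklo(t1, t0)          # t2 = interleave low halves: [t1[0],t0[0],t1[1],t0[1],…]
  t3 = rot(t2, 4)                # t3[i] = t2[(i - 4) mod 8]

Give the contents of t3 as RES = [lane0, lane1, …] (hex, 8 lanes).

RES = [ 0xab  0xab  0x62  0x5a  0xb8  0xb8  0x98  0x62 ]

→ t0 |b8|62|ab|5a|63|b8|62|98|
→ t1 |b8|98|ab|62|63|5a|54|98|
→ t2 |b8|b8|98|62|ab|ab|62|5a|
→ t3 |ab|ab|62|5a|b8|b8|98|62|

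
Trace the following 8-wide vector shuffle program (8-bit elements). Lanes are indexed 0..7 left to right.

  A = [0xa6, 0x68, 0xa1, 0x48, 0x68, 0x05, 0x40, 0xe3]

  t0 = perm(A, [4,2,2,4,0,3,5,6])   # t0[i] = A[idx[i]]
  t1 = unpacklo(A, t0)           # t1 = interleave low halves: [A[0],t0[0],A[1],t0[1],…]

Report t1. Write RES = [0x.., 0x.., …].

→ t0 |68|a1|a1|68|a6|48|05|40|
→ t1 |a6|68|68|a1|a1|a1|48|68|

RES = [0xa6, 0x68, 0x68, 0xa1, 0xa1, 0xa1, 0x48, 0x68]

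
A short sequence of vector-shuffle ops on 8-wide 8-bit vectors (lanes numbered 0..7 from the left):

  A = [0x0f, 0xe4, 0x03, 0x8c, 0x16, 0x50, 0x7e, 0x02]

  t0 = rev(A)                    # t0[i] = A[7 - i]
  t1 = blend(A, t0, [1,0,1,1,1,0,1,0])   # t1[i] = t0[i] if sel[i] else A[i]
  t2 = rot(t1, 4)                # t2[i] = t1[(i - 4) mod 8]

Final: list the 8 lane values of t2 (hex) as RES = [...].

→ t0 |02|7e|50|16|8c|03|e4|0f|
→ t1 |02|e4|50|16|8c|50|e4|02|
→ t2 |8c|50|e4|02|02|e4|50|16|

RES = [0x8c, 0x50, 0xe4, 0x02, 0x02, 0xe4, 0x50, 0x16]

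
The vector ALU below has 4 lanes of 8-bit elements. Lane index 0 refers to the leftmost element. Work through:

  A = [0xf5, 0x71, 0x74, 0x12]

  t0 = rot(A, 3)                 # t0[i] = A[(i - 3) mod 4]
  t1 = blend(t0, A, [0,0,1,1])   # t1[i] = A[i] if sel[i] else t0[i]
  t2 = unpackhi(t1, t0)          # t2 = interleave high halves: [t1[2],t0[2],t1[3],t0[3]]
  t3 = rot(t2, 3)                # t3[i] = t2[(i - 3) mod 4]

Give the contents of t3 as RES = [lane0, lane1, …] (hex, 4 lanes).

→ t0 |71|74|12|f5|
→ t1 |71|74|74|12|
→ t2 |74|12|12|f5|
→ t3 |12|12|f5|74|

RES = [0x12, 0x12, 0xf5, 0x74]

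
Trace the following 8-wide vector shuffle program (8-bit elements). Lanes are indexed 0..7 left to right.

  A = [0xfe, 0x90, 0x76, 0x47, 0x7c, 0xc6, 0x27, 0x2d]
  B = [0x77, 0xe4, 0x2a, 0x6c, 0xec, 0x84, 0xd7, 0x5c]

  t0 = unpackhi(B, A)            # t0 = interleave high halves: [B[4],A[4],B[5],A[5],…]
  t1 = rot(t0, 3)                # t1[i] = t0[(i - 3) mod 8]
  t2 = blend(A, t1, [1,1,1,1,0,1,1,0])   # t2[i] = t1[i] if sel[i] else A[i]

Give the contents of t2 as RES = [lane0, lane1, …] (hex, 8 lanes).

t0 = [0xec, 0x7c, 0x84, 0xc6, 0xd7, 0x27, 0x5c, 0x2d]
t1 = [0x27, 0x5c, 0x2d, 0xec, 0x7c, 0x84, 0xc6, 0xd7]
t2 = [0x27, 0x5c, 0x2d, 0xec, 0x7c, 0x84, 0xc6, 0x2d]

RES = [0x27, 0x5c, 0x2d, 0xec, 0x7c, 0x84, 0xc6, 0x2d]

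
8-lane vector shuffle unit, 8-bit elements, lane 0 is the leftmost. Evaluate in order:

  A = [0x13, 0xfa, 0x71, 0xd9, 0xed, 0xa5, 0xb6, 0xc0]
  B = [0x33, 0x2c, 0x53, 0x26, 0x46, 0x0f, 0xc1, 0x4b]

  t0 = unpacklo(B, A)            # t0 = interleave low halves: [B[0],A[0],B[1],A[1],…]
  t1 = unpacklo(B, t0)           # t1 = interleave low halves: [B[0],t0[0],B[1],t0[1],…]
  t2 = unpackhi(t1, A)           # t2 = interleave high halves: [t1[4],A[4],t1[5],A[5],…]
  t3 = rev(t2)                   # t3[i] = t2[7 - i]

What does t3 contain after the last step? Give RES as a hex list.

→ t0 |33|13|2c|fa|53|71|26|d9|
→ t1 |33|33|2c|13|53|2c|26|fa|
→ t2 |53|ed|2c|a5|26|b6|fa|c0|
→ t3 |c0|fa|b6|26|a5|2c|ed|53|

RES = [ 0xc0  0xfa  0xb6  0x26  0xa5  0x2c  0xed  0x53 ]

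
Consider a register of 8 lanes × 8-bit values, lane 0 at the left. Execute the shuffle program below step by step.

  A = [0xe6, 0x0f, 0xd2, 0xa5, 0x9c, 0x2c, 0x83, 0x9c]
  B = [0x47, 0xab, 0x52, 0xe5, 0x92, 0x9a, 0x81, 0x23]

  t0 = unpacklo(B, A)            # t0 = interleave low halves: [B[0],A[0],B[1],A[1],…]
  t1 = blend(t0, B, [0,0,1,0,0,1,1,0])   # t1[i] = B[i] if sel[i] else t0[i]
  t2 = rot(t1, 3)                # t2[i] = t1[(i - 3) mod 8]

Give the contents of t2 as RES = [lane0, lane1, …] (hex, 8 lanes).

RES = [0x9a, 0x81, 0xa5, 0x47, 0xe6, 0x52, 0x0f, 0x52]

t0 = [0x47, 0xe6, 0xab, 0x0f, 0x52, 0xd2, 0xe5, 0xa5]
t1 = [0x47, 0xe6, 0x52, 0x0f, 0x52, 0x9a, 0x81, 0xa5]
t2 = [0x9a, 0x81, 0xa5, 0x47, 0xe6, 0x52, 0x0f, 0x52]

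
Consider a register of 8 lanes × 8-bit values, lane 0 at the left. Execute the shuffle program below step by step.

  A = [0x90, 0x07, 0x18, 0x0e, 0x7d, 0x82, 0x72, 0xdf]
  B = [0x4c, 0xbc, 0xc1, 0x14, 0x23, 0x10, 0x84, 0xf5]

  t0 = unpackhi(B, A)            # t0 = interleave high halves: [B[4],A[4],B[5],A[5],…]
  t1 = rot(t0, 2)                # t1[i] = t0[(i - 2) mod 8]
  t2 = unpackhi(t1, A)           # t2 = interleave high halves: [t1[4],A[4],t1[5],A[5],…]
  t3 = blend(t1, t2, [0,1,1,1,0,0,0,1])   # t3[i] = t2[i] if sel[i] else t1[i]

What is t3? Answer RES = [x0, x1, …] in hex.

→ t0 |23|7d|10|82|84|72|f5|df|
→ t1 |f5|df|23|7d|10|82|84|72|
→ t2 |10|7d|82|82|84|72|72|df|
→ t3 |f5|7d|82|82|10|82|84|df|

RES = [ 0xf5  0x7d  0x82  0x82  0x10  0x82  0x84  0xdf ]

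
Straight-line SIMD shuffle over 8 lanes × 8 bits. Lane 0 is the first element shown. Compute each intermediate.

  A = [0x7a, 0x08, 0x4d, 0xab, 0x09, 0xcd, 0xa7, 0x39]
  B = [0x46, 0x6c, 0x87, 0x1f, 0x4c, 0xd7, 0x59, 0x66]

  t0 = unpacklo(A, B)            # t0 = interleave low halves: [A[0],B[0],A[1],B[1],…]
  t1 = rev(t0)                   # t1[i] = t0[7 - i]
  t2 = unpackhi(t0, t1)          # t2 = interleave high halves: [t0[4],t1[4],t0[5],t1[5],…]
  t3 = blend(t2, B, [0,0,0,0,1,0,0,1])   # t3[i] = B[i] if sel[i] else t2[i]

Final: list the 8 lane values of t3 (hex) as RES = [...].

→ t0 |7a|46|08|6c|4d|87|ab|1f|
→ t1 |1f|ab|87|4d|6c|08|46|7a|
→ t2 |4d|6c|87|08|ab|46|1f|7a|
→ t3 |4d|6c|87|08|4c|46|1f|66|

RES = [0x4d, 0x6c, 0x87, 0x08, 0x4c, 0x46, 0x1f, 0x66]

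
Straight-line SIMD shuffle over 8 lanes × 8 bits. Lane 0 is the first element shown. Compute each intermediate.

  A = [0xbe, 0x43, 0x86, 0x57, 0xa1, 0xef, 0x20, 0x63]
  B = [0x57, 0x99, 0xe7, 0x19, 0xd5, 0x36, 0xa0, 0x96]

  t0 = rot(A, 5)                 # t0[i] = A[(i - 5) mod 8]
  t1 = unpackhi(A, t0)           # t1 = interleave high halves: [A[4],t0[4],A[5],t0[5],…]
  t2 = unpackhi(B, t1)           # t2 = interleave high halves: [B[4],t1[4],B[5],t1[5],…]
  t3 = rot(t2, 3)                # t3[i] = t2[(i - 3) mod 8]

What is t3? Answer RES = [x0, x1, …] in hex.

RES = [ 0x63  0x96  0x86  0xd5  0x20  0x36  0x43  0xa0 ]

  t0: 57 a1 ef 20 63 be 43 86
  t1: a1 63 ef be 20 43 63 86
  t2: d5 20 36 43 a0 63 96 86
  t3: 63 96 86 d5 20 36 43 a0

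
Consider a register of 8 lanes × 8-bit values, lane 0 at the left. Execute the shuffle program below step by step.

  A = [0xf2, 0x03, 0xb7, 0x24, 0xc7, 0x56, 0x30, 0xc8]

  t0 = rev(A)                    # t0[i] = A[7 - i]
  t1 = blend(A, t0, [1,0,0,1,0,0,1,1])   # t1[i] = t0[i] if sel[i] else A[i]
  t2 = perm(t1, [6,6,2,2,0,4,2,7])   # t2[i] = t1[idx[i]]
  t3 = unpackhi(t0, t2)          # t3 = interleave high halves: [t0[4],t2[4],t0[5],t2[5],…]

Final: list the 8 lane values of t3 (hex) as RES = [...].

→ t0 |c8|30|56|c7|24|b7|03|f2|
→ t1 |c8|03|b7|c7|c7|56|03|f2|
→ t2 |03|03|b7|b7|c8|c7|b7|f2|
→ t3 |24|c8|b7|c7|03|b7|f2|f2|

RES = [0x24, 0xc8, 0xb7, 0xc7, 0x03, 0xb7, 0xf2, 0xf2]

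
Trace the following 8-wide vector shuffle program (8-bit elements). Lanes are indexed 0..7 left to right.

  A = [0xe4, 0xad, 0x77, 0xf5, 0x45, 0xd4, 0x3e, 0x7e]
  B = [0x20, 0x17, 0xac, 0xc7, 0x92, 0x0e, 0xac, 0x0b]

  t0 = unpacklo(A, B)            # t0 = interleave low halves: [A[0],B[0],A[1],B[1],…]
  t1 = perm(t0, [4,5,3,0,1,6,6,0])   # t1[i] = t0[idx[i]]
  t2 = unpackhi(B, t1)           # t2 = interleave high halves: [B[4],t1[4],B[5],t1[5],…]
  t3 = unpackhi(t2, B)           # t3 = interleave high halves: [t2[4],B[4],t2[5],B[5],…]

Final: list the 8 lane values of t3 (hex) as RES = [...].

RES = [ 0xac  0x92  0xf5  0x0e  0x0b  0xac  0xe4  0x0b ]

  t0: e4 20 ad 17 77 ac f5 c7
  t1: 77 ac 17 e4 20 f5 f5 e4
  t2: 92 20 0e f5 ac f5 0b e4
  t3: ac 92 f5 0e 0b ac e4 0b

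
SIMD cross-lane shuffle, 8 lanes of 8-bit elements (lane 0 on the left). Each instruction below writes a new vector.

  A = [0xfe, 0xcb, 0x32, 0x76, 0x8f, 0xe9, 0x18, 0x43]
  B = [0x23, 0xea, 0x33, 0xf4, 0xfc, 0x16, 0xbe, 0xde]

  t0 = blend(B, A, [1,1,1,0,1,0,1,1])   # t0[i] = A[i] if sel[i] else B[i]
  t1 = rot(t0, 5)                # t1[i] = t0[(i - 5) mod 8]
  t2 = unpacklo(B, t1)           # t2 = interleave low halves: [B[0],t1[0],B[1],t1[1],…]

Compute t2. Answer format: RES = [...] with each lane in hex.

RES = [0x23, 0xf4, 0xea, 0x8f, 0x33, 0x16, 0xf4, 0x18]

→ t0 |fe|cb|32|f4|8f|16|18|43|
→ t1 |f4|8f|16|18|43|fe|cb|32|
→ t2 |23|f4|ea|8f|33|16|f4|18|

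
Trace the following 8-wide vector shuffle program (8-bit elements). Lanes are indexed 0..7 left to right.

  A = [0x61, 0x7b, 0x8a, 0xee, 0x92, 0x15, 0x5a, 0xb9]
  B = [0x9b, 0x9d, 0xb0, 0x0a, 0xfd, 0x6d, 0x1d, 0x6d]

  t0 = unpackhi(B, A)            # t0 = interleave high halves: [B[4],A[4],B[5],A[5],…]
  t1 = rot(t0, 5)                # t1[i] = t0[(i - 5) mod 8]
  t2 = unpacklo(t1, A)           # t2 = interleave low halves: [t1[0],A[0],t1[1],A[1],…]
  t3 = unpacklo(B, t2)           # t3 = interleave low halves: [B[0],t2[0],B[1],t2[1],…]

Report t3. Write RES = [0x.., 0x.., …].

  t0: fd 92 6d 15 1d 5a 6d b9
  t1: 15 1d 5a 6d b9 fd 92 6d
  t2: 15 61 1d 7b 5a 8a 6d ee
  t3: 9b 15 9d 61 b0 1d 0a 7b

RES = [ 0x9b  0x15  0x9d  0x61  0xb0  0x1d  0x0a  0x7b ]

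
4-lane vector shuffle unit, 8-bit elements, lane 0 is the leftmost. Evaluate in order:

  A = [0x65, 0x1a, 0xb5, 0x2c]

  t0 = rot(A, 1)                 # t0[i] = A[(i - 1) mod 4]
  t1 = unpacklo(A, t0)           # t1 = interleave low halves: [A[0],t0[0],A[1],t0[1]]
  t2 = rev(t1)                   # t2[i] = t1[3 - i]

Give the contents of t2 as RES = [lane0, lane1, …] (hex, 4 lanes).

→ t0 |2c|65|1a|b5|
→ t1 |65|2c|1a|65|
→ t2 |65|1a|2c|65|

RES = [0x65, 0x1a, 0x2c, 0x65]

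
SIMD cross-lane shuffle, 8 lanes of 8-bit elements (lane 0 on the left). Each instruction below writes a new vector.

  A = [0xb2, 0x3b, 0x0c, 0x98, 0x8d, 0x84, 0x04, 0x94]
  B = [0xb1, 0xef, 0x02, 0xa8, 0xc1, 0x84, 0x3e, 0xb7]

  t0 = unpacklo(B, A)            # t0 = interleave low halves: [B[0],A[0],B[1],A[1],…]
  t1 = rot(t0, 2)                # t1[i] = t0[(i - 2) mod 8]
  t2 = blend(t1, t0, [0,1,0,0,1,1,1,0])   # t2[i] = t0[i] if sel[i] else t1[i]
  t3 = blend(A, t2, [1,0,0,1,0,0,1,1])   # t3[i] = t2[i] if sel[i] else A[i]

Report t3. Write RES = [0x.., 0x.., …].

RES = [ 0xa8  0x3b  0x0c  0xb2  0x8d  0x84  0xa8  0x0c ]

→ t0 |b1|b2|ef|3b|02|0c|a8|98|
→ t1 |a8|98|b1|b2|ef|3b|02|0c|
→ t2 |a8|b2|b1|b2|02|0c|a8|0c|
→ t3 |a8|3b|0c|b2|8d|84|a8|0c|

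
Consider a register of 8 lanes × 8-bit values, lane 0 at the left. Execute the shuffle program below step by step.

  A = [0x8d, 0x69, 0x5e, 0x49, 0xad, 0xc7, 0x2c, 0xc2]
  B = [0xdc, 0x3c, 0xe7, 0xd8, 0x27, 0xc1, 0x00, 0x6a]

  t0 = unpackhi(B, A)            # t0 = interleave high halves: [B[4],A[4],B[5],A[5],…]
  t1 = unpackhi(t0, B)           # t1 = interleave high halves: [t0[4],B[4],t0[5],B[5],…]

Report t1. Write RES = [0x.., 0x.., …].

RES = [ 0x00  0x27  0x2c  0xc1  0x6a  0x00  0xc2  0x6a ]

  t0: 27 ad c1 c7 00 2c 6a c2
  t1: 00 27 2c c1 6a 00 c2 6a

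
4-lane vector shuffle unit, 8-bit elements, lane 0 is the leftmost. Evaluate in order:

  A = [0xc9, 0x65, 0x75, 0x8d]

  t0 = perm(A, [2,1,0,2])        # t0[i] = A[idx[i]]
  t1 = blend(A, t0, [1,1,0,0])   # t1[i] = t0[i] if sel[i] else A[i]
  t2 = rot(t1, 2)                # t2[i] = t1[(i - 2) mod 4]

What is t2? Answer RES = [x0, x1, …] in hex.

RES = [ 0x75  0x8d  0x75  0x65 ]

t0 = [0x75, 0x65, 0xc9, 0x75]
t1 = [0x75, 0x65, 0x75, 0x8d]
t2 = [0x75, 0x8d, 0x75, 0x65]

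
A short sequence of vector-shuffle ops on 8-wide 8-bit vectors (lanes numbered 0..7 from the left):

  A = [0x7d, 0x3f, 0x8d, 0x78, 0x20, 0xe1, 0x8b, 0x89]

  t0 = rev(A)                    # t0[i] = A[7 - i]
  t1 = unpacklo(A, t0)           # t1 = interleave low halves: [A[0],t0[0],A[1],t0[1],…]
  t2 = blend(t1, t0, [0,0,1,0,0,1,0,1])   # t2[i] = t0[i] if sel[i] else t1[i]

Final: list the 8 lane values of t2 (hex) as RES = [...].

  t0: 89 8b e1 20 78 8d 3f 7d
  t1: 7d 89 3f 8b 8d e1 78 20
  t2: 7d 89 e1 8b 8d 8d 78 7d

RES = [ 0x7d  0x89  0xe1  0x8b  0x8d  0x8d  0x78  0x7d ]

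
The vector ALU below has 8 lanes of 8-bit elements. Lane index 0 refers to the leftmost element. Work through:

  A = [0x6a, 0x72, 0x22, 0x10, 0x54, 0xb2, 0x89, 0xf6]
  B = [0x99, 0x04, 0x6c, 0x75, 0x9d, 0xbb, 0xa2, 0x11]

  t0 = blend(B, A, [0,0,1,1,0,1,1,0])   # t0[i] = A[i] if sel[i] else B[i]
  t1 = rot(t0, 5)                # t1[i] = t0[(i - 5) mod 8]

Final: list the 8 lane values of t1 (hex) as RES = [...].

RES = [ 0x10  0x9d  0xb2  0x89  0x11  0x99  0x04  0x22 ]

t0 = [0x99, 0x04, 0x22, 0x10, 0x9d, 0xb2, 0x89, 0x11]
t1 = [0x10, 0x9d, 0xb2, 0x89, 0x11, 0x99, 0x04, 0x22]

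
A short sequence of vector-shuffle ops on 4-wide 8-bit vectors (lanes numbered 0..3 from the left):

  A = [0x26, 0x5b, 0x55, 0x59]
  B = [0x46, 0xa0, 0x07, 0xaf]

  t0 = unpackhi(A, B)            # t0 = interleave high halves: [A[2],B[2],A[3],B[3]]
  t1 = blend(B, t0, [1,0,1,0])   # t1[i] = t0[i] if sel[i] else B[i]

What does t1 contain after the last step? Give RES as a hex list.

t0 = [0x55, 0x07, 0x59, 0xaf]
t1 = [0x55, 0xa0, 0x59, 0xaf]

RES = [ 0x55  0xa0  0x59  0xaf ]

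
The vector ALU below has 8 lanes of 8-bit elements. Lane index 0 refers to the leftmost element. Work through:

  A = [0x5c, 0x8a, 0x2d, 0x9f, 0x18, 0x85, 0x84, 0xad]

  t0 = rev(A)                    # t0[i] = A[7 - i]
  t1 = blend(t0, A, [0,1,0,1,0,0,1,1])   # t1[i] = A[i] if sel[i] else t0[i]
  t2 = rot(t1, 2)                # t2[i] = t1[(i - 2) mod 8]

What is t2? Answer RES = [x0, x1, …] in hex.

RES = [ 0x84  0xad  0xad  0x8a  0x85  0x9f  0x9f  0x2d ]

→ t0 |ad|84|85|18|9f|2d|8a|5c|
→ t1 |ad|8a|85|9f|9f|2d|84|ad|
→ t2 |84|ad|ad|8a|85|9f|9f|2d|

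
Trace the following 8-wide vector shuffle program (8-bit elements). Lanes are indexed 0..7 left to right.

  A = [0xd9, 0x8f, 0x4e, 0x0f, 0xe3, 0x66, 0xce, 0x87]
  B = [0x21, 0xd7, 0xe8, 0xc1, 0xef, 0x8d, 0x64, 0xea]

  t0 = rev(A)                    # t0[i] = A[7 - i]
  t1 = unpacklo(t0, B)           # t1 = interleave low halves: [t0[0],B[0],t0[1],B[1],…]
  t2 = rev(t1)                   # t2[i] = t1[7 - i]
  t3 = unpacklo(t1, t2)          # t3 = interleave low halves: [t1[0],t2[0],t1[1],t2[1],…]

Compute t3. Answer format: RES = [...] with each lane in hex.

RES = [ 0x87  0xc1  0x21  0xe3  0xce  0xe8  0xd7  0x66 ]

t0 = [0x87, 0xce, 0x66, 0xe3, 0x0f, 0x4e, 0x8f, 0xd9]
t1 = [0x87, 0x21, 0xce, 0xd7, 0x66, 0xe8, 0xe3, 0xc1]
t2 = [0xc1, 0xe3, 0xe8, 0x66, 0xd7, 0xce, 0x21, 0x87]
t3 = [0x87, 0xc1, 0x21, 0xe3, 0xce, 0xe8, 0xd7, 0x66]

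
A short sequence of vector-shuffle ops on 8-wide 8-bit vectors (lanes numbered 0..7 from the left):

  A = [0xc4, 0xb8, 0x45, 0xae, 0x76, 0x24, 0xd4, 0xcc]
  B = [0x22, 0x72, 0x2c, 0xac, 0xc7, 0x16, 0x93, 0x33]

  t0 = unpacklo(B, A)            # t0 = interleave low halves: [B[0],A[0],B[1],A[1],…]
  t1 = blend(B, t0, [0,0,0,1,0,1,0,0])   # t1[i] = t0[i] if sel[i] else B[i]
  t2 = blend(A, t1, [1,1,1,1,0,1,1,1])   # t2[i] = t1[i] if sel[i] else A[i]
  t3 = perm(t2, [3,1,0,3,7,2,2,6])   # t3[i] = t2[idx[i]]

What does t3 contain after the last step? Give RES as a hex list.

→ t0 |22|c4|72|b8|2c|45|ac|ae|
→ t1 |22|72|2c|b8|c7|45|93|33|
→ t2 |22|72|2c|b8|76|45|93|33|
→ t3 |b8|72|22|b8|33|2c|2c|93|

RES = [ 0xb8  0x72  0x22  0xb8  0x33  0x2c  0x2c  0x93 ]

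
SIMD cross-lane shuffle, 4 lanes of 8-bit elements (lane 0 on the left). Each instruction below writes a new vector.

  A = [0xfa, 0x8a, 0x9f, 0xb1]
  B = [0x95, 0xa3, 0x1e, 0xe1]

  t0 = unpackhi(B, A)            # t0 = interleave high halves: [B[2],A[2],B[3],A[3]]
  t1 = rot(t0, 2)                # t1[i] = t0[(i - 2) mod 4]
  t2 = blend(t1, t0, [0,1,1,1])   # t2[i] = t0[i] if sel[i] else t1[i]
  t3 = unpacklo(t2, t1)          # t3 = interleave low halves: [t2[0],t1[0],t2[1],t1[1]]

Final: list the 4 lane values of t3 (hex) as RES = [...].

→ t0 |1e|9f|e1|b1|
→ t1 |e1|b1|1e|9f|
→ t2 |e1|9f|e1|b1|
→ t3 |e1|e1|9f|b1|

RES = [0xe1, 0xe1, 0x9f, 0xb1]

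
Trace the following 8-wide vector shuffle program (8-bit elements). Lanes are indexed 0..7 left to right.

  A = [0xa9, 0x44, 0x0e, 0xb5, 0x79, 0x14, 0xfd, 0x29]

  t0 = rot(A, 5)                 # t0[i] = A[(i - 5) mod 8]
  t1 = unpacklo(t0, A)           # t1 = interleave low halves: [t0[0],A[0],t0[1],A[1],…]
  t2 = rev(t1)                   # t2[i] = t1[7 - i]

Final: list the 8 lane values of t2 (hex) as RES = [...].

→ t0 |b5|79|14|fd|29|a9|44|0e|
→ t1 |b5|a9|79|44|14|0e|fd|b5|
→ t2 |b5|fd|0e|14|44|79|a9|b5|

RES = [ 0xb5  0xfd  0x0e  0x14  0x44  0x79  0xa9  0xb5 ]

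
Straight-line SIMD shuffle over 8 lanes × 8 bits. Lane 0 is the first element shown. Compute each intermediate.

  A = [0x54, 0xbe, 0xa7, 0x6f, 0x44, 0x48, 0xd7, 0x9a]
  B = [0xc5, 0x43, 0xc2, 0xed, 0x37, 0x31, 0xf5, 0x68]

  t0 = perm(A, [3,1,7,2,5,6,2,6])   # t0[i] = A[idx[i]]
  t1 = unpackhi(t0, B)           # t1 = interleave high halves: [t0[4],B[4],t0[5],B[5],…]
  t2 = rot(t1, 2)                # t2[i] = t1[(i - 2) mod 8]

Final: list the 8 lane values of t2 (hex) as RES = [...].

RES = [0xd7, 0x68, 0x48, 0x37, 0xd7, 0x31, 0xa7, 0xf5]

→ t0 |6f|be|9a|a7|48|d7|a7|d7|
→ t1 |48|37|d7|31|a7|f5|d7|68|
→ t2 |d7|68|48|37|d7|31|a7|f5|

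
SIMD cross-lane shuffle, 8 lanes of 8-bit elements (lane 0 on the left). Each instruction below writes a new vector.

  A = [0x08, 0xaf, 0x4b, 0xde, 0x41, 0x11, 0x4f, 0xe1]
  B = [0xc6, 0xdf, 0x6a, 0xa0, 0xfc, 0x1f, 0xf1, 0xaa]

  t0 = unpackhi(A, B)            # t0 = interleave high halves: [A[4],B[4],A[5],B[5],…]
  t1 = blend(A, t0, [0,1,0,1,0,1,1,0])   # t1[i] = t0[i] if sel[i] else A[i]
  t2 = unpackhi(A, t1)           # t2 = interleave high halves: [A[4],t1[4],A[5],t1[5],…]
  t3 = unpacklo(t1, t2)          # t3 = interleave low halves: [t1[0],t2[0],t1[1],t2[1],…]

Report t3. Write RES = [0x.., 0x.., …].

RES = [ 0x08  0x41  0xfc  0x41  0x4b  0x11  0x1f  0xf1 ]

→ t0 |41|fc|11|1f|4f|f1|e1|aa|
→ t1 |08|fc|4b|1f|41|f1|e1|e1|
→ t2 |41|41|11|f1|4f|e1|e1|e1|
→ t3 |08|41|fc|41|4b|11|1f|f1|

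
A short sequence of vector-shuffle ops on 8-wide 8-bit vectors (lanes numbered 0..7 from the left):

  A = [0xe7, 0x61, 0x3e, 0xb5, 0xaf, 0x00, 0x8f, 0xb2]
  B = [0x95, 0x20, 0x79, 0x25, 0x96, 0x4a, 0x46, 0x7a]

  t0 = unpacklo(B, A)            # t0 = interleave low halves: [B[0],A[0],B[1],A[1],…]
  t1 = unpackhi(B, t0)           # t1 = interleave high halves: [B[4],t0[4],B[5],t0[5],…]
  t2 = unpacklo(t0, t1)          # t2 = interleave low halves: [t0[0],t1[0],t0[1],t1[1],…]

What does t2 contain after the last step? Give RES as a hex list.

RES = [ 0x95  0x96  0xe7  0x79  0x20  0x4a  0x61  0x3e ]

t0 = [0x95, 0xe7, 0x20, 0x61, 0x79, 0x3e, 0x25, 0xb5]
t1 = [0x96, 0x79, 0x4a, 0x3e, 0x46, 0x25, 0x7a, 0xb5]
t2 = [0x95, 0x96, 0xe7, 0x79, 0x20, 0x4a, 0x61, 0x3e]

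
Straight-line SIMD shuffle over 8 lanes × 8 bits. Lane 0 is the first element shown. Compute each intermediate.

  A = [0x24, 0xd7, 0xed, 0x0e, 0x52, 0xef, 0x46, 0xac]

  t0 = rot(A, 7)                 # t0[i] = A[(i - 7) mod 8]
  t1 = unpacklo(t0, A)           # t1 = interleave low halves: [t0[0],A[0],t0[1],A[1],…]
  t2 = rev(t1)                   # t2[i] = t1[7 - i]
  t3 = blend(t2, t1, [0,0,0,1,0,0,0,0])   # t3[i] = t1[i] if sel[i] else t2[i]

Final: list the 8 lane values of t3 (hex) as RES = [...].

t0 = [0xd7, 0xed, 0x0e, 0x52, 0xef, 0x46, 0xac, 0x24]
t1 = [0xd7, 0x24, 0xed, 0xd7, 0x0e, 0xed, 0x52, 0x0e]
t2 = [0x0e, 0x52, 0xed, 0x0e, 0xd7, 0xed, 0x24, 0xd7]
t3 = [0x0e, 0x52, 0xed, 0xd7, 0xd7, 0xed, 0x24, 0xd7]

RES = [ 0x0e  0x52  0xed  0xd7  0xd7  0xed  0x24  0xd7 ]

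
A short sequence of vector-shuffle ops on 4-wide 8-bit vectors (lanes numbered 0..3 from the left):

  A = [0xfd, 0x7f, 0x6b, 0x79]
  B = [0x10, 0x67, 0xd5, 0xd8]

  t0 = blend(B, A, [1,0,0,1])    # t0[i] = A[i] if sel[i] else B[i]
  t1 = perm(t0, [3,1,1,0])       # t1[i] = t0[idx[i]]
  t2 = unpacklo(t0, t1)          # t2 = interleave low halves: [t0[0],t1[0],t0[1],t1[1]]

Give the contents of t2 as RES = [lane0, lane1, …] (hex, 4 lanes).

t0 = [0xfd, 0x67, 0xd5, 0x79]
t1 = [0x79, 0x67, 0x67, 0xfd]
t2 = [0xfd, 0x79, 0x67, 0x67]

RES = [0xfd, 0x79, 0x67, 0x67]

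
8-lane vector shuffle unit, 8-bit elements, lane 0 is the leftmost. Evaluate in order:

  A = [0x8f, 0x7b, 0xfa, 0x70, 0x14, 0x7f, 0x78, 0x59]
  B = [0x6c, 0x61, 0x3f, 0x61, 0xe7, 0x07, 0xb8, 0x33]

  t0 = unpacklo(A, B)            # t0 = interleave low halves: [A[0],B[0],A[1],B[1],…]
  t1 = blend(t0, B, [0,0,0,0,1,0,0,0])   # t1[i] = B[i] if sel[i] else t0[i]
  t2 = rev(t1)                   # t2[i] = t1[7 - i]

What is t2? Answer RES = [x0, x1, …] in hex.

→ t0 |8f|6c|7b|61|fa|3f|70|61|
→ t1 |8f|6c|7b|61|e7|3f|70|61|
→ t2 |61|70|3f|e7|61|7b|6c|8f|

RES = [0x61, 0x70, 0x3f, 0xe7, 0x61, 0x7b, 0x6c, 0x8f]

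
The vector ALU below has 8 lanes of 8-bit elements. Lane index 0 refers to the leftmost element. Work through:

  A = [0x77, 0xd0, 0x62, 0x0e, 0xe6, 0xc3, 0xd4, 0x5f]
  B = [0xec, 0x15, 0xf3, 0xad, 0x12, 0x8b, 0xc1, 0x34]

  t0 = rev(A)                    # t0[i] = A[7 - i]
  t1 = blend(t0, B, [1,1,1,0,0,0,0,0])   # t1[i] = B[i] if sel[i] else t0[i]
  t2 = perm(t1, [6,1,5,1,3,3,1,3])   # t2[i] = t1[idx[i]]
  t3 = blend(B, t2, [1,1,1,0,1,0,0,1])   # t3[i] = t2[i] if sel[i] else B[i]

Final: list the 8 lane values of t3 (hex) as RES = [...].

t0 = [0x5f, 0xd4, 0xc3, 0xe6, 0x0e, 0x62, 0xd0, 0x77]
t1 = [0xec, 0x15, 0xf3, 0xe6, 0x0e, 0x62, 0xd0, 0x77]
t2 = [0xd0, 0x15, 0x62, 0x15, 0xe6, 0xe6, 0x15, 0xe6]
t3 = [0xd0, 0x15, 0x62, 0xad, 0xe6, 0x8b, 0xc1, 0xe6]

RES = [ 0xd0  0x15  0x62  0xad  0xe6  0x8b  0xc1  0xe6 ]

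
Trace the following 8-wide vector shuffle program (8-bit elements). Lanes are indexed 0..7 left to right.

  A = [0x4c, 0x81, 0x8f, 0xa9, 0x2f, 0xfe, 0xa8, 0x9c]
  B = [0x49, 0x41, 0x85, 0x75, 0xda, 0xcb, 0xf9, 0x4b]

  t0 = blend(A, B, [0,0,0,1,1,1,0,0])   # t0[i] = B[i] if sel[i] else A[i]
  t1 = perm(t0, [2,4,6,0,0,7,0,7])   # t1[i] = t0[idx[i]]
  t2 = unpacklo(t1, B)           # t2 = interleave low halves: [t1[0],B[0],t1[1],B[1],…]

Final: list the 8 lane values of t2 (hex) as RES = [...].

RES = [ 0x8f  0x49  0xda  0x41  0xa8  0x85  0x4c  0x75 ]

  t0: 4c 81 8f 75 da cb a8 9c
  t1: 8f da a8 4c 4c 9c 4c 9c
  t2: 8f 49 da 41 a8 85 4c 75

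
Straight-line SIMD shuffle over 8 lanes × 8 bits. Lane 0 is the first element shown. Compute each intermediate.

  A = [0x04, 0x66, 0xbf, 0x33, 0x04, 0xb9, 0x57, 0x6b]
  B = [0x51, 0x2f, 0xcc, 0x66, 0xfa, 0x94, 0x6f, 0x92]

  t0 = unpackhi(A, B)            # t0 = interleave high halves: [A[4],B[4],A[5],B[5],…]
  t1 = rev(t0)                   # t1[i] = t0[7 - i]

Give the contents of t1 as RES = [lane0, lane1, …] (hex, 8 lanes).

RES = [ 0x92  0x6b  0x6f  0x57  0x94  0xb9  0xfa  0x04 ]

  t0: 04 fa b9 94 57 6f 6b 92
  t1: 92 6b 6f 57 94 b9 fa 04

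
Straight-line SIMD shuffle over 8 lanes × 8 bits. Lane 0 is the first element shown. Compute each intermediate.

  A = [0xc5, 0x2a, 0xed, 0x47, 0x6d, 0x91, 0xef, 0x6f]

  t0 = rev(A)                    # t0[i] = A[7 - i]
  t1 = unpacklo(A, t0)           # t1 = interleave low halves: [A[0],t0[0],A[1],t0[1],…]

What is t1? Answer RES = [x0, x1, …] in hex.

RES = [0xc5, 0x6f, 0x2a, 0xef, 0xed, 0x91, 0x47, 0x6d]

  t0: 6f ef 91 6d 47 ed 2a c5
  t1: c5 6f 2a ef ed 91 47 6d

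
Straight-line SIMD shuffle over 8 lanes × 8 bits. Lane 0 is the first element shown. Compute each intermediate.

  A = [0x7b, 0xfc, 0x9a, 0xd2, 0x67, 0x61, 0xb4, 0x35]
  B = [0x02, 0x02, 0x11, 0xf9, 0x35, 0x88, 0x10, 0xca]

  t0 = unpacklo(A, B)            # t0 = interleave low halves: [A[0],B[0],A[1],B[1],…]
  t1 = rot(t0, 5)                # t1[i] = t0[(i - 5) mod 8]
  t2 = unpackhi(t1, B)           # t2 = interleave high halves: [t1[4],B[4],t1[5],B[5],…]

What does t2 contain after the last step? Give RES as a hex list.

RES = [ 0xf9  0x35  0x7b  0x88  0x02  0x10  0xfc  0xca ]

→ t0 |7b|02|fc|02|9a|11|d2|f9|
→ t1 |02|9a|11|d2|f9|7b|02|fc|
→ t2 |f9|35|7b|88|02|10|fc|ca|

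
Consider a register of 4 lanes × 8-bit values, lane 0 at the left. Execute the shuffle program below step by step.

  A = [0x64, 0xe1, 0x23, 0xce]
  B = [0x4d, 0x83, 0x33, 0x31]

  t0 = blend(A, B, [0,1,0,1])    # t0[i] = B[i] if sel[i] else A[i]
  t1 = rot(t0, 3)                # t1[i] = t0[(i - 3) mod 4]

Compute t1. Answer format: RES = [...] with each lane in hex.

RES = [0x83, 0x23, 0x31, 0x64]

→ t0 |64|83|23|31|
→ t1 |83|23|31|64|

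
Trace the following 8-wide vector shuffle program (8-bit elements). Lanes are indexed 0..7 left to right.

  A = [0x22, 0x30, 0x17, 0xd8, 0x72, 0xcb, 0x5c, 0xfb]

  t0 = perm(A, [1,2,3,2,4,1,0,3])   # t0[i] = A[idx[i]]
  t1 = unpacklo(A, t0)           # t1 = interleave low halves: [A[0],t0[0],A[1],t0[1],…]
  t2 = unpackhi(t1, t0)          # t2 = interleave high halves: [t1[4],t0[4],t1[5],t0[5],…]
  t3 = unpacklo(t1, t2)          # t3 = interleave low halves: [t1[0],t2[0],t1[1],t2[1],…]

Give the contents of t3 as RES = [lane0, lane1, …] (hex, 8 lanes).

→ t0 |30|17|d8|17|72|30|22|d8|
→ t1 |22|30|30|17|17|d8|d8|17|
→ t2 |17|72|d8|30|d8|22|17|d8|
→ t3 |22|17|30|72|30|d8|17|30|

RES = [ 0x22  0x17  0x30  0x72  0x30  0xd8  0x17  0x30 ]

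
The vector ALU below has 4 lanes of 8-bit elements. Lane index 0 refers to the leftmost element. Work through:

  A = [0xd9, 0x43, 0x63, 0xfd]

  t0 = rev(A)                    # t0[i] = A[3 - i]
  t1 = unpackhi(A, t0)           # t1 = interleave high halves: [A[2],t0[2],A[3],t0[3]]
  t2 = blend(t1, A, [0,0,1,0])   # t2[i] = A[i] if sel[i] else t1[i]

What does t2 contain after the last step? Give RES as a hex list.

RES = [0x63, 0x43, 0x63, 0xd9]

  t0: fd 63 43 d9
  t1: 63 43 fd d9
  t2: 63 43 63 d9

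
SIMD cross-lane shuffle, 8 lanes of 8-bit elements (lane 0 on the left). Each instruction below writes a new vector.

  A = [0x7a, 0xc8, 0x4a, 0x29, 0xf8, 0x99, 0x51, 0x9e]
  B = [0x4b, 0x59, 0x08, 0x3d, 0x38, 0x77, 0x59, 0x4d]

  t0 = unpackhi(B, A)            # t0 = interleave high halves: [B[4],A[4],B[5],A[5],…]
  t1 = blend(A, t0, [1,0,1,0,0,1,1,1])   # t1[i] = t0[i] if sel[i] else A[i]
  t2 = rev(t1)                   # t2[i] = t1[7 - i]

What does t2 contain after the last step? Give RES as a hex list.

t0 = [0x38, 0xf8, 0x77, 0x99, 0x59, 0x51, 0x4d, 0x9e]
t1 = [0x38, 0xc8, 0x77, 0x29, 0xf8, 0x51, 0x4d, 0x9e]
t2 = [0x9e, 0x4d, 0x51, 0xf8, 0x29, 0x77, 0xc8, 0x38]

RES = [ 0x9e  0x4d  0x51  0xf8  0x29  0x77  0xc8  0x38 ]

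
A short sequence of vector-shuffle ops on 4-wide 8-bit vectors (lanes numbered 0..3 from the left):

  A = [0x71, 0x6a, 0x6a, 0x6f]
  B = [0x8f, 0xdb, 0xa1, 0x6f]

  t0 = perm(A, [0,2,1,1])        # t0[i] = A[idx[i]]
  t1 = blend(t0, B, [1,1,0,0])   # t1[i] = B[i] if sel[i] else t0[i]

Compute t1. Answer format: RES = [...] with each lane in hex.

RES = [0x8f, 0xdb, 0x6a, 0x6a]

  t0: 71 6a 6a 6a
  t1: 8f db 6a 6a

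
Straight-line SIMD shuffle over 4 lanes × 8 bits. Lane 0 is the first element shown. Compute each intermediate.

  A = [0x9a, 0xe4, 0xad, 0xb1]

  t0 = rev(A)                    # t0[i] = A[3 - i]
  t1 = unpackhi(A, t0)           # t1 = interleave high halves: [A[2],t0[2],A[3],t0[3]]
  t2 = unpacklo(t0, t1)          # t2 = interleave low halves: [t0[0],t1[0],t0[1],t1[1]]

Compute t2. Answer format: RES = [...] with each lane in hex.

  t0: b1 ad e4 9a
  t1: ad e4 b1 9a
  t2: b1 ad ad e4

RES = [0xb1, 0xad, 0xad, 0xe4]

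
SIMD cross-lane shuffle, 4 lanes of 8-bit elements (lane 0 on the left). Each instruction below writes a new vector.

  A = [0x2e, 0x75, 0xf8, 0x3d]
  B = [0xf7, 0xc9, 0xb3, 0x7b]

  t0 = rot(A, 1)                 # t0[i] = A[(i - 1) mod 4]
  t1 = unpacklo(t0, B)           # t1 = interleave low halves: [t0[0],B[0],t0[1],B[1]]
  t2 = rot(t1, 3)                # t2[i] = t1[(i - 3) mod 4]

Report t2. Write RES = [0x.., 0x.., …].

RES = [ 0xf7  0x2e  0xc9  0x3d ]

→ t0 |3d|2e|75|f8|
→ t1 |3d|f7|2e|c9|
→ t2 |f7|2e|c9|3d|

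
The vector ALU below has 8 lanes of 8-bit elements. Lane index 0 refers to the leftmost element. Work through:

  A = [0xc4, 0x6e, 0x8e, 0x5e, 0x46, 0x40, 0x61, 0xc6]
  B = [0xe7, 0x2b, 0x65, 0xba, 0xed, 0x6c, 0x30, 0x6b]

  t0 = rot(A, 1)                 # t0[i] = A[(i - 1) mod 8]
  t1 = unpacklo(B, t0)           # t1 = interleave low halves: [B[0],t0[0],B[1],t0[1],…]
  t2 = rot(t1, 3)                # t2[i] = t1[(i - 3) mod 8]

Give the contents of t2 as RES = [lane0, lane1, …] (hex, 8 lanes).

RES = [ 0x6e  0xba  0x8e  0xe7  0xc6  0x2b  0xc4  0x65 ]

→ t0 |c6|c4|6e|8e|5e|46|40|61|
→ t1 |e7|c6|2b|c4|65|6e|ba|8e|
→ t2 |6e|ba|8e|e7|c6|2b|c4|65|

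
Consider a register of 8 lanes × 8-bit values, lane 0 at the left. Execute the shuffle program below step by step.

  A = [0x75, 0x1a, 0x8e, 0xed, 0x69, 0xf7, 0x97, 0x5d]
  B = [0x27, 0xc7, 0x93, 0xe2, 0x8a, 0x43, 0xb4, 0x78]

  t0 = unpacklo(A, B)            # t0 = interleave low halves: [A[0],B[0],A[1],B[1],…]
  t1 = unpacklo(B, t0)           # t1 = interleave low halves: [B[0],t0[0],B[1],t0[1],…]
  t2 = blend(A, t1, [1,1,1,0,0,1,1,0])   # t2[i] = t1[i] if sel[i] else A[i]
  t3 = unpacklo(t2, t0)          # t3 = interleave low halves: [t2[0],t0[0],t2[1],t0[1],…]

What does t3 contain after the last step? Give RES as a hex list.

  t0: 75 27 1a c7 8e 93 ed e2
  t1: 27 75 c7 27 93 1a e2 c7
  t2: 27 75 c7 ed 69 1a e2 5d
  t3: 27 75 75 27 c7 1a ed c7

RES = [0x27, 0x75, 0x75, 0x27, 0xc7, 0x1a, 0xed, 0xc7]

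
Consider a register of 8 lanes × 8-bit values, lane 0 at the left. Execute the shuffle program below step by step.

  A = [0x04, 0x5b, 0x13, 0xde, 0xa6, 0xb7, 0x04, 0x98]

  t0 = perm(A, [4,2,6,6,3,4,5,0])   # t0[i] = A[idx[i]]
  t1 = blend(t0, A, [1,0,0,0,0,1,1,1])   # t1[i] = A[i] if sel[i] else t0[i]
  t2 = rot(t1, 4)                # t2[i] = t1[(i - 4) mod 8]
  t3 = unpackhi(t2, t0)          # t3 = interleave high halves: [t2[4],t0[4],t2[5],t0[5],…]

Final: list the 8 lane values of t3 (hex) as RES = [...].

  t0: a6 13 04 04 de a6 b7 04
  t1: 04 13 04 04 de b7 04 98
  t2: de b7 04 98 04 13 04 04
  t3: 04 de 13 a6 04 b7 04 04

RES = [ 0x04  0xde  0x13  0xa6  0x04  0xb7  0x04  0x04 ]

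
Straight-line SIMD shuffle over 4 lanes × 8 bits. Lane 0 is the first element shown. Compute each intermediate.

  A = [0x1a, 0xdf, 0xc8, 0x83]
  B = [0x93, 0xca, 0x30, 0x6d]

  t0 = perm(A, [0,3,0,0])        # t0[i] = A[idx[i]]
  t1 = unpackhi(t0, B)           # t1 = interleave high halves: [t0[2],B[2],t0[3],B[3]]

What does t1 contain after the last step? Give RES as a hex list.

RES = [0x1a, 0x30, 0x1a, 0x6d]

  t0: 1a 83 1a 1a
  t1: 1a 30 1a 6d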